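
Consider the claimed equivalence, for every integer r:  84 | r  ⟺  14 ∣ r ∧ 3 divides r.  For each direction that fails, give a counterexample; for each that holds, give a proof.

Not equivalent: only (⇒) holds.

[⇒] If 84 ∣ r, write r = 84q. Since 84 = 6·14, r = 14·(6q), so 14 ∣ r; and since 84 = 28·3, r = 3·(28q), so 3 ∣ r.

[⇐] This fails: take r = 42. Both 14 ∣ 42 and 3 ∣ 42, yet 42 is not a multiple of 84 (since 42 = 0·84 + 42), so 84 ∤ 42.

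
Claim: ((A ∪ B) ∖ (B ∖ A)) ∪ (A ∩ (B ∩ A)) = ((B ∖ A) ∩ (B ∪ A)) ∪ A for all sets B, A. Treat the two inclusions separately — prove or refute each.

The sets are not equal: only the forward inclusion holds.

(⟹) Let x ∈ ((A ∪ B) ∖ (B ∖ A)) ∪ (A ∩ (B ∩ A)). Then either x ∈ A and x ∉ B; or x ∈ B ∩ A. In each case x ∈ ((B ∖ A) ∩ (B ∪ A)) ∪ A, so ((A ∪ B) ∖ (B ∖ A)) ∪ (A ∩ (B ∩ A)) ⊆ ((B ∖ A) ∩ (B ∪ A)) ∪ A.

(⟸) This inclusion fails. Take B = {1}, A = ∅; then 1 ∈ ((B ∖ A) ∩ (B ∪ A)) ∪ A but 1 ∉ ((A ∪ B) ∖ (B ∖ A)) ∪ (A ∩ (B ∩ A)).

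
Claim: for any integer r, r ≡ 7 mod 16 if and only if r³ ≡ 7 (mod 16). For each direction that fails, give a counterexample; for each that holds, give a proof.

The biconditional holds.

Converse. Suppose r³ ≡ 7 (mod 16). The only residue r in {0, …, 15} with r³ ≡ 7 (mod 16) is r = 7, so r ≡ 7 (mod 16).

Forward direction. Suppose r ≡ 7 mod 16. Write r = 16j + 7. Then (16j + 7)³ = 4096j³ + 5376j² + 2352j + 343 = 16(256j³ + 336j² + 147j + 21) + 7, so r³ ≡ 7 (mod 16).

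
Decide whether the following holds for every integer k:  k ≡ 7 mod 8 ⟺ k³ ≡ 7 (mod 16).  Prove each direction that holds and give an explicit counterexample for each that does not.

The forward direction fails; the converse holds.

Forward direction. This fails: take k = 15. Then 15 ≡ 7 (mod 8), but 15³ = 3375 ≡ 15 (mod 16), not 7.

Converse. The residues r modulo 16 with r³ ≡ 7 (mod 16) are exactly {7}, and each is ≡ 7 (mod 8).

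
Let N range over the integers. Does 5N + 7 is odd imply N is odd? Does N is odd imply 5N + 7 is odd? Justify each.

Forward direction. This fails: N = 4 gives 5N + 7 = 27, which is odd, but 4 is even, not odd.

Converse. This also fails: N = 7 is odd, but 5N + 7 = 42 is even, not odd.

Both directions fail.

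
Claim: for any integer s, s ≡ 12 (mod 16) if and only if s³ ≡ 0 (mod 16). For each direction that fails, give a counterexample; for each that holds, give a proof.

Not equivalent: only (⇒) holds.

Converse. This fails: take s = 0. Then 0³ = 0 ≡ 0 (mod 16), yet 0 ≡ 0 (mod 16), not 12.

Forward direction. Suppose s ≡ 12 (mod 16). Write s = 16j + 12. Then (16j + 12)³ = 4096j³ + 9216j² + 6912j + 1728 = 16(256j³ + 576j² + 432j + 108) + 0, so s³ ≡ 0 (mod 16).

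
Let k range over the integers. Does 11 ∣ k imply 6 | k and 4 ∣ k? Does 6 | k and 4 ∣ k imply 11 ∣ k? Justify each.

(⇒) This fails: take k = 11. Certainly 11 ∣ 11, but 6 ∤ 11.

(⇐) This fails: take k = 12. Both 6 ∣ 12 and 4 ∣ 12, yet 12 is not a multiple of 11 (since 12 = 1·11 + 1), so 11 ∤ 12.

Neither direction holds.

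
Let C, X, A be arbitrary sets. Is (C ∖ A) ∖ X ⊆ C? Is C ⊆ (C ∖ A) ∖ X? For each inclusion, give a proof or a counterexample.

(⟹) Let x ∈ (C ∖ A) ∖ X. Then x ∈ C and x ∉ X, A, from which x ∈ C.

(⟸) This inclusion fails. Take C = {1}, X = {1}, A = ∅; then 1 ∈ C but 1 ∉ (C ∖ A) ∖ X.

(⊆) holds; (⊇) fails.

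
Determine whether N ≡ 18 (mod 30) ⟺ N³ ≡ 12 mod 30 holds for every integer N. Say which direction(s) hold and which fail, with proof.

The biconditional holds.

Forward direction. Suppose N ≡ 18 (mod 30). Write N = 30j + 18. Then (30j + 18)³ = 27000j³ + 48600j² + 29160j + 5832 = 30(900j³ + 1620j² + 972j + 194) + 12, so N³ ≡ 12 (mod 30).

Converse. Suppose N³ ≡ 12 (mod 30). The only residue r in {0, …, 29} with r³ ≡ 12 (mod 30) is r = 18, so N ≡ 18 (mod 30).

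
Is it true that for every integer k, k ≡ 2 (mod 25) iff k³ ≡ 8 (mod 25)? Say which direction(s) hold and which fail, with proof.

(→) Suppose k ≡ 2 (mod 25). Write k = 25j + 2. Then (25j + 2)³ = 15625j³ + 3750j² + 300j + 8 = 25(625j³ + 150j² + 12j) + 8, so k³ ≡ 8 (mod 25).

(←) Conversely, suppose k³ ≡ 8 (mod 25). The only residue r in {0, …, 24} with r³ ≡ 8 (mod 25) is r = 2, so k ≡ 2 (mod 25).

The biconditional holds.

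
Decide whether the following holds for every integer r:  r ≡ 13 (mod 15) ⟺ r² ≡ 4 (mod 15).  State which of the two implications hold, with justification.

The forward direction holds; the converse fails.

(⇐) This fails: take r = 2. Then 2² = 4 ≡ 4 (mod 15), yet 2 ≡ 2 (mod 15), not 13.

(⇒) Suppose r ≡ 13 (mod 15). Write r = 15j + 13. Then (15j + 13)² = 225j² + 390j + 169 = 15(15j² + 26j + 11) + 4, so r² ≡ 4 (mod 15).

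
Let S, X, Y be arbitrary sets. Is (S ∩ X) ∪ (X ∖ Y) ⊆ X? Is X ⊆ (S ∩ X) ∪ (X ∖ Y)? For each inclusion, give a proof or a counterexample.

The sets are not equal: only the forward inclusion holds.

Forward inclusion. Let x ∈ (S ∩ X) ∪ (X ∖ Y). Then either x ∈ X and x ∉ S, Y; or x ∈ S ∩ X and x ∉ Y; or x ∈ S ∩ X ∩ Y. In each case x ∈ X, so (S ∩ X) ∪ (X ∖ Y) ⊆ X.

Reverse inclusion. This inclusion fails. Take S = ∅, X = {1}, Y = {1}; then 1 ∈ X but 1 ∉ (S ∩ X) ∪ (X ∖ Y).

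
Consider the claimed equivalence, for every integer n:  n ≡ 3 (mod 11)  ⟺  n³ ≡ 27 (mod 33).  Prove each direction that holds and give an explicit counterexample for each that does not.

Not equivalent: only (⇐) holds.

[⇒] This fails: take n = 14. Then 14 ≡ 3 (mod 11), but 14³ = 2744 ≡ 5 (mod 33), not 27.

[⇐] Conversely, the residues r modulo 33 with r³ ≡ 27 (mod 33) are exactly {3}, and each is ≡ 3 (mod 11).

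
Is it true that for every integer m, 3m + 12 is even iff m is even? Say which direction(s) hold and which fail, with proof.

[⇒] Suppose 3m + 12 is even. Since 3 is odd, 3m and m have the same parity, so 3m + 12 ≡ m + 12 (mod 2). As 12 is even, 3m + 12 is even exactly when m is even. Thus m is even.

[⇐] Conversely, suppose m is even; write m = 2j. Then 3m + 12 = 3·(2j) + 12 = 2·3j + 12, which is even.

Both directions hold; the statement is true.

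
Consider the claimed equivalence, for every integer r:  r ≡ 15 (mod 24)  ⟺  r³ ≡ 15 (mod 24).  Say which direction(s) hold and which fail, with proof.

[⇒] Suppose r ≡ 15 (mod 24). Write r = 24j + 15. Then (24j + 15)³ = 13824j³ + 25920j² + 16200j + 3375 = 24(576j³ + 1080j² + 675j + 140) + 15, so r³ ≡ 15 (mod 24).

[⇐] Conversely, suppose r³ ≡ 15 (mod 24). The only residue r in {0, …, 23} with r³ ≡ 15 (mod 24) is r = 15, so r ≡ 15 (mod 24).

Equivalent; both directions hold.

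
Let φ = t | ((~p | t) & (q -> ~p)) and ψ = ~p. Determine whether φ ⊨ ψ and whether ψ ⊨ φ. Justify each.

[⇐] Assume the antecedent. If t is true, t | ((~p | t) & (q -> ~p)) reduces to true regardless of the other variables. If t is false, the antecedent forces (t = F, p = F, q = F) or (t = F, p = F, q = T), and t | ((~p | t) & (q -> ~p)) holds there. Either way t | ((~p | t) & (q -> ~p)) holds.

[⇒] This fails. Under t = T, p = T, q = F, the left side is true but the right side is false.

Only the reverse direction holds.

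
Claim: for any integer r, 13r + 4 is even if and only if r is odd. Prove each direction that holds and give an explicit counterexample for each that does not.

Neither implication holds.

(⇒) This fails: r = 0 gives 13r + 4 = 4, which is even, but 0 is even, not odd.

(⇐) This also fails: r = 7 is odd, but 13r + 4 = 95 is odd, not even.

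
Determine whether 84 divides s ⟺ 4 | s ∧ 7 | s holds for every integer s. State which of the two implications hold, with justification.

Only the forward direction holds.

(←) This fails: take s = 28. Both 4 ∣ 28 and 7 ∣ 28, yet 28 is not a multiple of 84 (since 28 = 0·84 + 28), so 84 ∤ 28.

(→) If 84 ∣ s, write s = 84q. Since 84 = 21·4, s = 4·(21q), so 4 ∣ s; and since 84 = 12·7, s = 7·(12q), so 7 ∣ s.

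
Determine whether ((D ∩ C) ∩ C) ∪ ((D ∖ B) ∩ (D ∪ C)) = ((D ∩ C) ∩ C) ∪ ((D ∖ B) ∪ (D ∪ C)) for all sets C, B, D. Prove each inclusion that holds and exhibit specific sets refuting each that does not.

Forward inclusion. Let x ∈ ((D ∩ C) ∩ C) ∪ ((D ∖ B) ∩ (D ∪ C)). Then either x ∈ D and x ∉ C, B; or x ∈ C ∩ D and x ∉ B; or x ∈ C ∩ B ∩ D. In each case x ∈ ((D ∩ C) ∩ C) ∪ ((D ∖ B) ∪ (D ∪ C)), so ((D ∩ C) ∩ C) ∪ ((D ∖ B) ∩ (D ∪ C)) ⊆ ((D ∩ C) ∩ C) ∪ ((D ∖ B) ∪ (D ∪ C)).

Reverse inclusion. This inclusion fails. Take C = {1}, B = ∅, D = ∅; then 1 ∈ ((D ∩ C) ∩ C) ∪ ((D ∖ B) ∪ (D ∪ C)) but 1 ∉ ((D ∩ C) ∩ C) ∪ ((D ∖ B) ∩ (D ∪ C)).

(⊆) holds; (⊇) fails.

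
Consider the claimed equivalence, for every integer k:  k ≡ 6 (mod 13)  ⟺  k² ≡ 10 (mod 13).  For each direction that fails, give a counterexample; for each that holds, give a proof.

(⟹) Suppose k ≡ 6 (mod 13). Write k = 13j + 6. Then (13j + 6)² = 169j² + 156j + 36 = 13(13j² + 12j + 2) + 10, so k² ≡ 10 (mod 13).

(⟸) This fails: take k = 7. Then 7² = 49 ≡ 10 (mod 13), yet 7 ≡ 7 (mod 13), not 6.

(⇒) holds; (⇐) fails.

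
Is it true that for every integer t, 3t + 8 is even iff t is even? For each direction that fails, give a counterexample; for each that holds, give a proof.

[⇐] Suppose t is even; write t = 2j. Then 3t + 8 = 3·(2j) + 8 = 2·3j + 8, which is even.

[⇒] Suppose 3t + 8 is even. Since 3 is odd, 3t and t have the same parity, so 3t + 8 ≡ t + 8 (mod 2). As 8 is even, 3t + 8 is even exactly when t is even. Thus t is even.

Both directions hold.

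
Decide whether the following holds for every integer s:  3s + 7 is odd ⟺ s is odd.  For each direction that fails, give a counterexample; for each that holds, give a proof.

(⟹) This fails: s = 2 gives 3s + 7 = 13, which is odd, but 2 is even, not odd.

(⟸) This also fails: s = 3 is odd, but 3s + 7 = 16 is even, not odd.

(⇒) fails and (⇐) fails.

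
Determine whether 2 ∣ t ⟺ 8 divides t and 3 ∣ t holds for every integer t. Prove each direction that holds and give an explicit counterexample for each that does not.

[⇒] This fails: take t = 2. Certainly 2 ∣ 2, but 8 ∤ 2.

[⇐] Suppose 8 ∣ t and 3 ∣ t. Any common multiple of 8 and 3 is a multiple of their lcm; here gcd(8, 3) = 1, so lcm(8, 3) = 8·3 = 24, so 24 ∣ t. Since 2 ∣ 24, it follows that 2 ∣ t.

The forward direction fails; the converse holds.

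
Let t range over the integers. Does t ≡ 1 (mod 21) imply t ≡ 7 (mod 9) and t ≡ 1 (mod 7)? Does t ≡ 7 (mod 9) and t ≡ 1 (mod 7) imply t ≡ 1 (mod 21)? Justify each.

The forward direction fails; the converse holds.

(⟸) If t ≡ 7 (mod 9) and t ≡ 1 (mod 7), then by the Chinese remainder theorem t ≡ 43 (mod 63). Since 43 ≡ 1 (mod 21) and 21 ∣ 63, we get t ≡ 1 (mod 21).

(⟹) This fails: t = 1 gives 1 ≡ 1 (mod 21) but 1 ≡ 1 (mod 9), so the conjunction on the right does not hold.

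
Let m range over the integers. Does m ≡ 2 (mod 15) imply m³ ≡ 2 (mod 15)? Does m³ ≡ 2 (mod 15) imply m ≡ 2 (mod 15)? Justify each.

Forward direction. This fails: take m = 2. Then 2 ≡ 2 (mod 15), but 2³ = 8 ≡ 8 (mod 15), not 2.

Converse. This fails: take m = 8. Then 8³ = 512 ≡ 2 (mod 15), yet 8 ≡ 8 (mod 15), not 2.

Neither implication holds.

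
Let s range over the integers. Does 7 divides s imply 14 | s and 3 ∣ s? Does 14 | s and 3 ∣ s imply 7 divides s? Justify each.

Only the converse holds.

[⇐] Suppose 14 ∣ s and 3 ∣ s. Any common multiple of 14 and 3 is a multiple of their lcm; here gcd(14, 3) = 1, so lcm(14, 3) = 14·3 = 42, so 42 ∣ s. Since 7 ∣ 42, it follows that 7 ∣ s.

[⇒] This fails: take s = 7. Certainly 7 ∣ 7, but 14 ∤ 7.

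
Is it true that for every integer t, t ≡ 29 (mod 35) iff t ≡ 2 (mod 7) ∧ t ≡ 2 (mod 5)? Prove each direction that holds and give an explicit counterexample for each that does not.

(⇒) fails and (⇐) fails.

[⇒] This fails: t = 29 gives 29 ≡ 29 (mod 35) but 29 ≡ 1 (mod 7), so the conjunction on the right does not hold.

[⇐] This fails: t = 2 satisfies both congruences on the right (2 ≡ 2 mod 7 and 2 ≡ 2 mod 5) yet 2 ≡ 2 (mod 35), not 29.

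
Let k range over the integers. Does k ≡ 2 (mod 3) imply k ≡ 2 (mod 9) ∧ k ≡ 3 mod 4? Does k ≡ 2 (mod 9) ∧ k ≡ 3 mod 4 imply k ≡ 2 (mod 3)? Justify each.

Only the reverse direction holds.

Forward direction. This fails: k = 32 gives 32 ≡ 2 (mod 3) but 32 ≡ 5 (mod 9), so the conjunction on the right does not hold.

Converse. If k ≡ 2 (mod 9) and k ≡ 3 (mod 4), then by the Chinese remainder theorem k ≡ 11 (mod 36). Since 11 ≡ 2 (mod 3) and 3 ∣ 36, we get k ≡ 2 (mod 3).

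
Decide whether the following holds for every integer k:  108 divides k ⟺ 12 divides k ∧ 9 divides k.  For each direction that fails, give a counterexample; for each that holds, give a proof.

(⇒) If 108 ∣ k, write k = 108q. Since 108 = 9·12, k = 12·(9q), so 12 ∣ k; and since 108 = 12·9, k = 9·(12q), so 9 ∣ k.

(⇐) This fails: take k = 36. Both 12 ∣ 36 and 9 ∣ 36, yet 36 is not a multiple of 108 (since 36 = 0·108 + 36), so 108 ∤ 36.

(⇒) holds; (⇐) fails.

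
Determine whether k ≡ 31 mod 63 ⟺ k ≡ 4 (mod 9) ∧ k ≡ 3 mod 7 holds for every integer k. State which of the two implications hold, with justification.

The biconditional holds.

(→) Suppose k ≡ 31 (mod 63); write k = 63j + 31. Since 9 ∣ 63, reducing mod 9 gives k ≡ 31 ≡ 4 (mod 9); since 7 ∣ 63, reducing mod 7 gives k ≡ 31 ≡ 3 (mod 7).

(←) Conversely, if k ≡ 4 (mod 9) and k ≡ 3 (mod 7), then by the Chinese remainder theorem k ≡ 31 (mod 63). This is exactly k ≡ 31 (mod 63).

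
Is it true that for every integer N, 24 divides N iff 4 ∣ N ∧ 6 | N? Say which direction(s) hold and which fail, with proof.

The forward direction holds; the converse fails.

[⇐] This fails: take N = 12. Both 4 ∣ 12 and 6 ∣ 12, yet 12 is not a multiple of 24 (since 12 = 0·24 + 12), so 24 ∤ 12.

[⇒] If 24 ∣ N, write N = 24q. Since 24 = 6·4, N = 4·(6q), so 4 ∣ N; and since 24 = 4·6, N = 6·(4q), so 6 ∣ N.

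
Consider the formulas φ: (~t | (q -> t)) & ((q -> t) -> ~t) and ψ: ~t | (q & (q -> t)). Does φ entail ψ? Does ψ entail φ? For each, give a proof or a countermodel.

[⇐] This fails. Under q = T, t = T, the left side is false but the right side is true.

[⇒] Assume the antecedent. If q is true, ~t | (q & (q -> t)) reduces to true regardless of the other variables. If q is false, the antecedent forces (q = F, t = F), and ~t | (q & (q -> t)) holds there. Either way ~t | (q & (q -> t)) holds.

(⇒) holds; (⇐) fails.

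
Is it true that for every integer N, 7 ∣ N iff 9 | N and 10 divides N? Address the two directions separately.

(⇒) This fails: take N = 7. Certainly 7 ∣ 7, but 9 ∤ 7.

(⇐) This fails: take N = 90. Both 9 ∣ 90 and 10 ∣ 90, yet 90 is not a multiple of 7 (since 90 = 12·7 + 6), so 7 ∤ 90.

Neither direction holds.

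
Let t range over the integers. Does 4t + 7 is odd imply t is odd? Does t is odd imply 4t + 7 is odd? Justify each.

(→) This fails: take t = 2. Then 4t + 7 = 15, which is odd, yet t = 2 is even, not odd.

(←) Suppose t is odd. Since 4 is even, 4t is even for every t, so 4t + 7 has the same parity as 7, which is odd. Hence 4t + 7 is odd.

(⇒) fails; (⇐) holds.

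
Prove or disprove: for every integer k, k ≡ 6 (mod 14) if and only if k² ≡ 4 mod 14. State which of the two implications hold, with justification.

(⇒) This fails: take k = 6. Then 6 ≡ 6 (mod 14), but 6² = 36 ≡ 8 (mod 14), not 4.

(⇐) This fails: take k = 2. Then 2² = 4 ≡ 4 (mod 14), yet 2 ≡ 2 (mod 14), not 6.

Both directions fail.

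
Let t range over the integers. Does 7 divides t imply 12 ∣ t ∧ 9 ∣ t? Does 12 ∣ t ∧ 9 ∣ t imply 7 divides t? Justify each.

(→) This fails: take t = 7. Certainly 7 ∣ 7, but 12 ∤ 7.

(←) This fails: take t = 36. Both 12 ∣ 36 and 9 ∣ 36, yet 36 is not a multiple of 7 (since 36 = 5·7 + 1), so 7 ∤ 36.

Neither implication holds.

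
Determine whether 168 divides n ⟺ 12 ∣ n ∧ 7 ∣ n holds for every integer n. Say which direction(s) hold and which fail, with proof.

[⇒] If 168 ∣ n, write n = 168q. Since 168 = 14·12, n = 12·(14q), so 12 ∣ n; and since 168 = 24·7, n = 7·(24q), so 7 ∣ n.

[⇐] This fails: take n = 84. Both 12 ∣ 84 and 7 ∣ 84, yet 84 is not a multiple of 168 (since 84 = 0·168 + 84), so 168 ∤ 84.

(⇒) holds; (⇐) fails.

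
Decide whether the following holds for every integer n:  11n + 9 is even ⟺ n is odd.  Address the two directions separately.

(⇒) Suppose 11n + 9 is even. Since 11 is odd, 11n and n have the same parity, so 11n + 9 ≡ n + 9 (mod 2). As 9 is odd, 11n + 9 is even exactly when n is odd. Thus n is odd.

(⇐) Conversely, suppose n is odd; write n = 2j + 1. Then 11n + 9 = 11·(2j + 1) + 9 = 2·11j + 20, which is even.

Both directions hold; the statement is true.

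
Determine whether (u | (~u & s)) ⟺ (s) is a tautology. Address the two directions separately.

[⇒] This fails. Under s = F, u = T, the left side is true but the right side is false.

[⇐] Assume the antecedent. If s is true, u | (~u & s) reduces to true regardless of the other variables. If s is false, the antecedent cannot hold. Either way u | (~u & s) holds.

The forward direction fails; the converse holds.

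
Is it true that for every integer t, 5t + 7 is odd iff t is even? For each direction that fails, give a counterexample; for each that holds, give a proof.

[⇐] Suppose t is even; write t = 2j. Then 5t + 7 = 5·(2j) + 7 = 2·5j + 7, which is odd.

[⇒] Suppose 5t + 7 is odd. Since 5 is odd, 5t and t have the same parity, so 5t + 7 ≡ t + 7 (mod 2). As 7 is odd, 5t + 7 is odd exactly when t is even. Thus t is even.

Both implications hold.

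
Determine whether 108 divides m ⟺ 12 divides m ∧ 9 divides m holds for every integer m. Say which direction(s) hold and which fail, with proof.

(⟹) If 108 ∣ m, write m = 108q. Since 108 = 9·12, m = 12·(9q), so 12 ∣ m; and since 108 = 12·9, m = 9·(12q), so 9 ∣ m.

(⟸) This fails: take m = 36. Both 12 ∣ 36 and 9 ∣ 36, yet 36 is not a multiple of 108 (since 36 = 0·108 + 36), so 108 ∤ 36.

Only the forward implication holds.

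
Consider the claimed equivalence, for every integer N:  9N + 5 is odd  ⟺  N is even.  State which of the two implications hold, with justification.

Equivalent; both directions hold.

(⟹) Suppose 9N + 5 is odd. Since 9 is odd, 9N and N have the same parity, so 9N + 5 ≡ N + 5 (mod 2). As 5 is odd, 9N + 5 is odd exactly when N is even. Thus N is even.

(⟸) Conversely, suppose N is even; write N = 2j. Then 9N + 5 = 9·(2j) + 5 = 2·9j + 5, which is odd.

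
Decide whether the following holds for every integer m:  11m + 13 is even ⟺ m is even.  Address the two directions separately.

Forward direction. This fails: m = 3 gives 11m + 13 = 46, which is even, but 3 is odd, not even.

Converse. This also fails: m = 4 is even, but 11m + 13 = 57 is odd, not even.

Neither direction holds.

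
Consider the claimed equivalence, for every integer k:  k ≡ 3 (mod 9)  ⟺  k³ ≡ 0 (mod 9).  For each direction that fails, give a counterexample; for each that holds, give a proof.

Only the forward implication holds.

(⇐) This fails: take k = 0. Then 0³ = 0 ≡ 0 (mod 9), yet 0 ≡ 0 (mod 9), not 3.

(⇒) Suppose k ≡ 3 (mod 9). Write k = 9j + 3. Then (9j + 3)³ = 729j³ + 729j² + 243j + 27 = 9(81j³ + 81j² + 27j + 3) + 0, so k³ ≡ 0 (mod 9).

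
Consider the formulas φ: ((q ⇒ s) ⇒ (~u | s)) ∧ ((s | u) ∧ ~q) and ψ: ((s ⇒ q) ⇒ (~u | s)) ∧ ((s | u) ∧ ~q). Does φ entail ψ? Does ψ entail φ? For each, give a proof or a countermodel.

Both directions hold; the statement is true.

Converse. Assume the antecedent. If s is true, the antecedent forces (s = T, u = F, q = F) or (s = T, u = T, q = F), and the consequent holds there. If s is false, the antecedent cannot hold. Either way the consequent holds.

Forward direction. Assume the antecedent. If s is true, the antecedent forces (s = T, u = F, q = F) or (s = T, u = T, q = F), and the consequent holds there. If s is false, the antecedent cannot hold. Either way the consequent holds.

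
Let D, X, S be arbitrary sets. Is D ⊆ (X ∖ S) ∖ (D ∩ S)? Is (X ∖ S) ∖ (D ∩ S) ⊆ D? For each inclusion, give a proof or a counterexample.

Neither inclusion holds.

Forward inclusion. This inclusion fails. Take D = {1}, X = ∅, S = ∅; then 1 ∈ D but 1 ∉ (X ∖ S) ∖ (D ∩ S).

Reverse inclusion. This inclusion fails. Take D = ∅, X = {1}, S = ∅; then 1 ∈ (X ∖ S) ∖ (D ∩ S) but 1 ∉ D.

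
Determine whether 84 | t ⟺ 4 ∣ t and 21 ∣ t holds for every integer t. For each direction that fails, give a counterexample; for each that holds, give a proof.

(⇒) If 84 ∣ t, write t = 84q. Since 84 = 21·4, t = 4·(21q), so 4 ∣ t; and since 84 = 4·21, t = 21·(4q), so 21 ∣ t.

(⇐) Suppose 4 ∣ t and 21 ∣ t. Any common multiple of 4 and 21 is a multiple of their lcm; here gcd(4, 21) = 1, so lcm(4, 21) = 4·21 = 84, so 84 ∣ t.

The biconditional holds.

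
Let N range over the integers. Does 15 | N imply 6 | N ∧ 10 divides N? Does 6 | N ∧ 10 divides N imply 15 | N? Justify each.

(⇒) fails; (⇐) holds.

(⇒) This fails: take N = 15. Certainly 15 ∣ 15, but 6 ∤ 15.

(⇐) Suppose 6 ∣ N and 10 ∣ N. Any common multiple of 6 and 10 is a multiple of their lcm; here lcm(6, 10) = 6·10/gcd(6, 10) = 60/2 = 30, so 30 ∣ N. Since 15 ∣ 30, it follows that 15 ∣ N.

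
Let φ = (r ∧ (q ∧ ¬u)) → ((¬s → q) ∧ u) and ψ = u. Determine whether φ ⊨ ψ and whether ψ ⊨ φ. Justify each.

(→) This fails. Under s = F, u = F, q = F, r = F, the left side is true but the right side is false.

(←) Assume the antecedent. If u is true, the consequent reduces to true regardless of the other variables. If u is false, the antecedent cannot hold. Either way the consequent holds.

(⇒) fails; (⇐) holds.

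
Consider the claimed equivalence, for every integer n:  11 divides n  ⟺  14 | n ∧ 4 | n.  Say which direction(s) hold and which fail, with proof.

(→) This fails: take n = 11. Certainly 11 ∣ 11, but 14 ∤ 11.

(←) This fails: take n = 28. Both 14 ∣ 28 and 4 ∣ 28, yet 28 is not a multiple of 11 (since 28 = 2·11 + 6), so 11 ∤ 28.

Neither implication holds.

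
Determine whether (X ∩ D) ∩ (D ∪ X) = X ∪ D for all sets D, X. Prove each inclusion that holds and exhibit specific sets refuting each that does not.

The sets are not equal: only the forward inclusion holds.

(⊆) Let x ∈ (X ∩ D) ∩ (D ∪ X). Then x ∈ D ∩ X, from which x ∈ X ∪ D.

(⊇) This inclusion fails. Take D = {1}, X = ∅; then 1 ∈ X ∪ D but 1 ∉ (X ∩ D) ∩ (D ∪ X).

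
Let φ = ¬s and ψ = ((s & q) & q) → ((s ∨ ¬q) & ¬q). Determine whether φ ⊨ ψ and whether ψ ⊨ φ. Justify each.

Converse. This fails. Under q = F, s = T, the left side is false but the right side is true.

Forward direction. Assume the antecedent. If q is true, the antecedent forces (q = T, s = F), and the consequent holds there. If q is false, the consequent reduces to true regardless of the other variables. Either way the consequent holds.

Not equivalent: only (⇒) holds.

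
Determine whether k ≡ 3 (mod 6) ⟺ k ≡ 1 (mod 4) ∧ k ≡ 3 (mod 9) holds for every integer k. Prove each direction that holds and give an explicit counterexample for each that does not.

Only the reverse direction holds.

[⇒] This fails: k = 33 gives 33 ≡ 3 (mod 6) but 33 ≡ 6 (mod 9), so the conjunction on the right does not hold.

[⇐] Conversely, if k ≡ 1 (mod 4) and k ≡ 3 (mod 9), then by the Chinese remainder theorem k ≡ 21 (mod 36). Since 21 ≡ 3 (mod 6) and 6 ∣ 36, we get k ≡ 3 (mod 6).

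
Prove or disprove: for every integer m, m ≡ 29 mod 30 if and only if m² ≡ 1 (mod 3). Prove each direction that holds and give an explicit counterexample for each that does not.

(→) Suppose m ≡ 29 (mod 30). Then m² ≡ 29² = 841 (mod 30), and since 3 ∣ 30, also m² ≡ 1 (mod 3).

(←) This fails: take m = 1. Then 1² = 1 ≡ 1 (mod 3), yet 1 ≡ 1 (mod 30), not 29.

(⇒) holds; (⇐) fails.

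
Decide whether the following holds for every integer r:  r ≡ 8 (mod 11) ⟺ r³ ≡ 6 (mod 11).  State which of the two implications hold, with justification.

(⇐) Suppose r³ ≡ 6 (mod 11). The only residue r in {0, …, 10} with r³ ≡ 6 (mod 11) is r = 8, so r ≡ 8 (mod 11).

(⇒) Suppose r ≡ 8 (mod 11). Write r = 11j + 8. Then (11j + 8)³ = 1331j³ + 2904j² + 2112j + 512 = 11(121j³ + 264j² + 192j + 46) + 6, so r³ ≡ 6 (mod 11).

The biconditional holds.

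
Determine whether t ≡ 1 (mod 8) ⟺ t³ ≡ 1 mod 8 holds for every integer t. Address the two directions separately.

Equivalent; both directions hold.

(→) Suppose t ≡ 1 (mod 8). Write t = 8j + 1. Then (8j + 1)³ = 512j³ + 192j² + 24j + 1 = 8(64j³ + 24j² + 3j) + 1, so t³ ≡ 1 (mod 8).

(←) For the converse, argue contrapositively. If t ≢ 1 (mod 8), then t is congruent to one of 0, 2, 3, 4, 5, 6, 7 modulo 8, and these give t³ ≡ 0, 0, 3, 0, 5, 0, 7 respectively — never 1.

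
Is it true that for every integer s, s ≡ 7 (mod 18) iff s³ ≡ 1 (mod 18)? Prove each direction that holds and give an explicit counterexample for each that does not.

(⇒) Suppose s ≡ 7 (mod 18). Write s = 18j + 7. Then (18j + 7)³ = 5832j³ + 6804j² + 2646j + 343 = 18(324j³ + 378j² + 147j + 19) + 1, so s³ ≡ 1 (mod 18).

(⇐) This fails: take s = 1. Then 1³ = 1 ≡ 1 (mod 18), yet 1 ≡ 1 (mod 18), not 7.

Only the forward direction holds.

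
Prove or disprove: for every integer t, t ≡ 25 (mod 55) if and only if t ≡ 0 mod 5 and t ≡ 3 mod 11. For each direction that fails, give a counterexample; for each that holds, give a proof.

The biconditional holds.

(⇒) Suppose t ≡ 25 (mod 55); write t = 55j + 25. Since 5 ∣ 55, reducing mod 5 gives t ≡ 25 ≡ 0 (mod 5); since 11 ∣ 55, reducing mod 11 gives t ≡ 25 ≡ 3 (mod 11).

(⇐) Conversely, if t ≡ 0 (mod 5) and t ≡ 3 (mod 11), then by the Chinese remainder theorem t ≡ 25 (mod 55). This is exactly t ≡ 25 (mod 55).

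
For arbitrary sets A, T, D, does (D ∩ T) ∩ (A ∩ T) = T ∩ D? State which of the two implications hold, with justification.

The sets are not equal: only the forward inclusion holds.

Forward inclusion. Let x ∈ (D ∩ T) ∩ (A ∩ T). Then x ∈ A ∩ T ∩ D, from which x ∈ T ∩ D.

Reverse inclusion. This inclusion fails. Take A = ∅, T = {1}, D = {1}; then 1 ∈ T ∩ D but 1 ∉ (D ∩ T) ∩ (A ∩ T).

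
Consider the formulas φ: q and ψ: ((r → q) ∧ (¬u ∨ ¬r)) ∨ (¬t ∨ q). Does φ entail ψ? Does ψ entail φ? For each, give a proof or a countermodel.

(⟸) This fails. Under r = F, u = F, q = F, t = F, the left side is false but the right side is true.

(⟹) Assume the antecedent. If q is true, the consequent reduces to true regardless of the other variables. If q is false, the antecedent cannot hold. Either way the consequent holds.

Only the forward implication holds.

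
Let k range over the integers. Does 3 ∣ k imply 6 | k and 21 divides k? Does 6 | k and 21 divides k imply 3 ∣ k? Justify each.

Only the reverse direction holds.

Converse. Suppose 6 ∣ k and 21 ∣ k. Any common multiple of 6 and 21 is a multiple of their lcm; here lcm(6, 21) = 6·21/gcd(6, 21) = 126/3 = 42, so 42 ∣ k. Since 3 ∣ 42, it follows that 3 ∣ k.

Forward direction. This fails: take k = 3. Certainly 3 ∣ 3, but 6 ∤ 3.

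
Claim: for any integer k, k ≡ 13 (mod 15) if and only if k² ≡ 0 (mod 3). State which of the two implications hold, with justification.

(⇒) fails and (⇐) fails.

Forward direction. This fails: take k = 13. Then 13 ≡ 13 (mod 15), but 13² = 169 ≡ 1 (mod 3), not 0.

Converse. This fails: take k = 0. Then 0² = 0 ≡ 0 (mod 3), yet 0 ≡ 0 (mod 15), not 13.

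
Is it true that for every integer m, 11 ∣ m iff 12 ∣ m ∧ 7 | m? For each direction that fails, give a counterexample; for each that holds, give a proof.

[⇒] This fails: take m = 11. Certainly 11 ∣ 11, but 12 ∤ 11.

[⇐] This fails: take m = 84. Both 12 ∣ 84 and 7 ∣ 84, yet 84 is not a multiple of 11 (since 84 = 7·11 + 7), so 11 ∤ 84.

Both directions fail.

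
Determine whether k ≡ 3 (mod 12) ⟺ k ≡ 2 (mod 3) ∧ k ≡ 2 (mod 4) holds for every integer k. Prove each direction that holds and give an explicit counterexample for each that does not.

Both directions fail.

Forward direction. This fails: k = 3 gives 3 ≡ 3 (mod 12) but 3 ≡ 0 (mod 3), so the conjunction on the right does not hold.

Converse. This fails: k = 2 satisfies both congruences on the right (2 ≡ 2 mod 3 and 2 ≡ 2 mod 4) yet 2 ≡ 2 (mod 12), not 3.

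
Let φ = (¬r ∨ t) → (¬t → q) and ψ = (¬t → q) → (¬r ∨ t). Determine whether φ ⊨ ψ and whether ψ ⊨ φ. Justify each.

(⇒) This fails. Under r = T, t = F, q = T, the left side is true but the right side is false.

(⇐) This fails. Under r = F, t = F, q = F, the left side is false but the right side is true.

Neither implication holds.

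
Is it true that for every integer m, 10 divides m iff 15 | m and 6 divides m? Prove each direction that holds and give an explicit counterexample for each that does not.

Forward direction. This fails: take m = 10. Certainly 10 ∣ 10, but 15 ∤ 10.

Converse. Suppose 15 ∣ m and 6 ∣ m. Any common multiple of 15 and 6 is a multiple of their lcm; here lcm(15, 6) = 15·6/gcd(15, 6) = 90/3 = 30, so 30 ∣ m. Since 10 ∣ 30, it follows that 10 ∣ m.

Not equivalent: only (⇐) holds.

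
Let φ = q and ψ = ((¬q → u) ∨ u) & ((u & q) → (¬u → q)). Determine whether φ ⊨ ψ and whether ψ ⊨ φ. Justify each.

The forward direction holds; the converse fails.

(⟹) Assume the antecedent. If u is true, the consequent reduces to true regardless of the other variables. If u is false, the antecedent forces (u = F, q = T), and the consequent holds there. Either way the consequent holds.

(⟸) This fails. Under u = T, q = F, the left side is false but the right side is true.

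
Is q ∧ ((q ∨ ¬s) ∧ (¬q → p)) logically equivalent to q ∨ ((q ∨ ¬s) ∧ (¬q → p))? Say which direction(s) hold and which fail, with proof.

[⇐] This fails. Under p = T, s = F, q = F, the left side is false but the right side is true.

[⇒] Assume the antecedent. If p is true, the antecedent forces (p = T, s = F, q = T) or (p = T, s = T, q = T), and q ∨ ((q ∨ ¬s) ∧ (¬q → p)) holds there. If p is false, the antecedent forces (p = F, s = F, q = T) or (p = F, s = T, q = T), and q ∨ ((q ∨ ¬s) ∧ (¬q → p)) holds there. Either way q ∨ ((q ∨ ¬s) ∧ (¬q → p)) holds.

Only the forward implication holds.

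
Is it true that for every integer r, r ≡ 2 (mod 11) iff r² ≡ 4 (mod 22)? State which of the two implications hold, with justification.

(⇒) This fails: take r = 13. Then 13 ≡ 2 (mod 11), but 13² = 169 ≡ 15 (mod 22), not 4.

(⇐) This fails: take r = 20. Then 20² = 400 ≡ 4 (mod 22), yet 20 ≡ 9 (mod 11), not 2.

Neither implication holds.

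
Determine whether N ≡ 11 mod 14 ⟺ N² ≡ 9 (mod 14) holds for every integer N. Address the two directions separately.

Not equivalent: only (⇒) holds.

(⟹) Suppose N ≡ 11 mod 14. Write N = 14j + 11. Then (14j + 11)² = 196j² + 308j + 121 = 14(14j² + 22j + 8) + 9, so N² ≡ 9 (mod 14).

(⟸) This fails: take N = 3. Then 3² = 9 ≡ 9 (mod 14), yet 3 ≡ 3 (mod 14), not 11.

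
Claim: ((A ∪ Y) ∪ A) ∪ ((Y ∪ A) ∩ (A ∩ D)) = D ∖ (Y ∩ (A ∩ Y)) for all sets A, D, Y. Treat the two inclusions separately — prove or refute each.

(⊆) This inclusion fails. Take A = {1}, D = ∅, Y = ∅; then 1 ∈ ((A ∪ Y) ∪ A) ∪ ((Y ∪ A) ∩ (A ∩ D)) but 1 ∉ D ∖ (Y ∩ (A ∩ Y)).

(⊇) This inclusion fails. Take A = ∅, D = {1}, Y = ∅; then 1 ∈ D ∖ (Y ∩ (A ∩ Y)) but 1 ∉ ((A ∪ Y) ∪ A) ∪ ((Y ∪ A) ∩ (A ∩ D)).

Both inclusions fail.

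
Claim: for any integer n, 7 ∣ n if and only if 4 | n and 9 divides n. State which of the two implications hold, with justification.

Both directions fail.

(→) This fails: take n = 7. Certainly 7 ∣ 7, but 4 ∤ 7.

(←) This fails: take n = 36. Both 4 ∣ 36 and 9 ∣ 36, yet 36 is not a multiple of 7 (since 36 = 5·7 + 1), so 7 ∤ 36.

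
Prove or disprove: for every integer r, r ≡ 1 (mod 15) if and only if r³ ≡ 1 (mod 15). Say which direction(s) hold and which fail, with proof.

(⟹) Suppose r ≡ 1 (mod 15). Write r = 15j + 1. Then (15j + 1)³ = 3375j³ + 675j² + 45j + 1 = 15(225j³ + 45j² + 3j) + 1, so r³ ≡ 1 (mod 15).

(⟸) Conversely, suppose r³ ≡ 1 (mod 15). The only residue r in {0, …, 14} with r³ ≡ 1 (mod 15) is r = 1, so r ≡ 1 (mod 15).

Both directions hold; the statement is true.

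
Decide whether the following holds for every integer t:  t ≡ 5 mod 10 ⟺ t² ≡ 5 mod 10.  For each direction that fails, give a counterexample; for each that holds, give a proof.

Forward direction. Suppose t ≡ 5 mod 10. Write t = 10j + 5. Then (10j + 5)² = 100j² + 100j + 25 = 10(10j² + 10j + 2) + 5, so t² ≡ 5 (mod 10).

Converse. For the converse, argue contrapositively. If t ≢ 5 (mod 10), then t is congruent to one of 0, 1, 2, 3, 4, 6, 7, 8, 9 modulo 10, and these give t² ≡ 0, 1, 4, 9, 6, 6, 9, 4, 1 respectively — never 5.

The biconditional holds.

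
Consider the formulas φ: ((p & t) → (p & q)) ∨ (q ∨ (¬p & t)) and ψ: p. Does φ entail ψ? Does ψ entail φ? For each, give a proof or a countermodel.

[⇒] This fails. Under t = F, q = F, p = F, the left side is true but the right side is false.

[⇐] This fails. Under t = T, q = F, p = T, the left side is false but the right side is true.

Both directions fail.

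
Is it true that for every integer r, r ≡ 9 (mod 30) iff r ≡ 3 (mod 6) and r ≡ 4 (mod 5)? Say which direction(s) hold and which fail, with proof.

Both directions hold.

[⇒] Suppose r ≡ 9 (mod 30); write r = 30j + 9. Since 6 ∣ 30, reducing mod 6 gives r ≡ 9 ≡ 3 (mod 6); since 5 ∣ 30, reducing mod 5 gives r ≡ 9 ≡ 4 (mod 5).

[⇐] Conversely, if r ≡ 3 (mod 6) and r ≡ 4 (mod 5), then by the Chinese remainder theorem r ≡ 9 (mod 30). This is exactly r ≡ 9 (mod 30).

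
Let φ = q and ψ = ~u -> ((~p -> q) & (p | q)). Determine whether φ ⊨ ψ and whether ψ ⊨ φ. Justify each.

The forward direction holds; the converse fails.

(⟹) Assume the antecedent. If u is true, ~u -> ((~p -> q) & (p | q)) reduces to true regardless of the other variables. If u is false, the antecedent forces (u = F, q = T, p = F) or (u = F, q = T, p = T), and ~u -> ((~p -> q) & (p | q)) holds there. Either way ~u -> ((~p -> q) & (p | q)) holds.

(⟸) This fails. Under u = T, q = F, p = F, the left side is false but the right side is true.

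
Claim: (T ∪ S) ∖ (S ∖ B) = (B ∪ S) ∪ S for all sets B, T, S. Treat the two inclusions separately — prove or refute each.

Forward inclusion. This inclusion fails. Take B = ∅, T = {1}, S = ∅; then 1 ∈ (T ∪ S) ∖ (S ∖ B) but 1 ∉ (B ∪ S) ∪ S.

Reverse inclusion. This inclusion fails. Take B = {1}, T = ∅, S = ∅; then 1 ∈ (B ∪ S) ∪ S but 1 ∉ (T ∪ S) ∖ (S ∖ B).

(⊆) fails and (⊇) fails.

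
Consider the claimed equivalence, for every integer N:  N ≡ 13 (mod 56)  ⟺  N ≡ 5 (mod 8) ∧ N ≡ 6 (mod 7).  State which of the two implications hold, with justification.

Both implications hold.

Converse. If N ≡ 5 (mod 8) and N ≡ 6 (mod 7), then by the Chinese remainder theorem N ≡ 13 (mod 56). This is exactly N ≡ 13 (mod 56).

Forward direction. Suppose N ≡ 13 (mod 56); write N = 56j + 13. Since 8 ∣ 56, reducing mod 8 gives N ≡ 13 ≡ 5 (mod 8); since 7 ∣ 56, reducing mod 7 gives N ≡ 13 ≡ 6 (mod 7).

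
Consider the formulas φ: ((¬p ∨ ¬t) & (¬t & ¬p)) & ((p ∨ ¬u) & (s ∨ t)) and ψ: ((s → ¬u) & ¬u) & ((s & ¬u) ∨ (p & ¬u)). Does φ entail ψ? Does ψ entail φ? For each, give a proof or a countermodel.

[⇒] Assume the antecedent. If t is true, the antecedent cannot hold. If t is false, the antecedent forces (t = F, u = F, p = F, s = T), and the consequent holds there. Either way the consequent holds.

[⇐] This fails. Under t = F, u = F, p = T, s = F, the left side is false but the right side is true.

Only the forward implication holds.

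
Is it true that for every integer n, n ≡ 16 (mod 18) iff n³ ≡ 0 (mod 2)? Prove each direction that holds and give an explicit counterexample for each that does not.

[⇒] Suppose n ≡ 16 (mod 18). Then n³ ≡ 16³ = 4096 (mod 18), and since 2 ∣ 18, also n³ ≡ 0 (mod 2).

[⇐] This fails: take n = 0. Then 0³ = 0 ≡ 0 (mod 2), yet 0 ≡ 0 (mod 18), not 16.

Not equivalent: only (⇒) holds.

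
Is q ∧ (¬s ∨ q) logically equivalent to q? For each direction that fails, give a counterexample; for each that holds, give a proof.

Converse. Assume the antecedent. If s is true, the antecedent forces (s = T, q = T), and q ∧ (¬s ∨ q) holds there. If s is false, the antecedent forces (s = F, q = T), and q ∧ (¬s ∨ q) holds there. Either way q ∧ (¬s ∨ q) holds.

Forward direction. Assume the antecedent. If s is true, the antecedent forces (s = T, q = T), and q holds there. If s is false, the antecedent forces (s = F, q = T), and q holds there. Either way q holds.

Equivalent; both directions hold.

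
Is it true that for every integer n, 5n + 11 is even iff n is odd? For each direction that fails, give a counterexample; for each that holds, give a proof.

The biconditional holds.

(⇐) Suppose n is odd; write n = 2j + 1. Then 5n + 11 = 5·(2j + 1) + 11 = 2·5j + 16, which is even.

(⇒) Suppose 5n + 11 is even. Since 5 is odd, 5n and n have the same parity, so 5n + 11 ≡ n + 11 (mod 2). As 11 is odd, 5n + 11 is even exactly when n is odd. Thus n is odd.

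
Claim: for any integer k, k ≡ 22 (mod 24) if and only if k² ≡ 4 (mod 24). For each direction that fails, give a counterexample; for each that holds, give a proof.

Forward direction. Suppose k ≡ 22 (mod 24). Write k = 24j + 22. Then (24j + 22)² = 576j² + 1056j + 484 = 24(24j² + 44j + 20) + 4, so k² ≡ 4 (mod 24).

Converse. This fails: take k = 2. Then 2² = 4 ≡ 4 (mod 24), yet 2 ≡ 2 (mod 24), not 22.

(⇒) holds; (⇐) fails.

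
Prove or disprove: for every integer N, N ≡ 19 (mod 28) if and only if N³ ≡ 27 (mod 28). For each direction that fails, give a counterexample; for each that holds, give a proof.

(→) Suppose N ≡ 19 (mod 28). Write N = 28j + 19. Then (28j + 19)³ = 21952j³ + 44688j² + 30324j + 6859 = 28(784j³ + 1596j² + 1083j + 244) + 27, so N³ ≡ 27 (mod 28).

(←) This fails: take N = 3. Then 3³ = 27 ≡ 27 (mod 28), yet 3 ≡ 3 (mod 28), not 19.

(⇒) holds; (⇐) fails.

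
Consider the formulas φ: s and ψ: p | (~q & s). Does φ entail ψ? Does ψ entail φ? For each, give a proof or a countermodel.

(⇒) fails and (⇐) fails.

(⇒) This fails. Under s = T, p = F, q = T, the left side is true but the right side is false.

(⇐) This fails. Under s = F, p = T, q = F, the left side is false but the right side is true.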